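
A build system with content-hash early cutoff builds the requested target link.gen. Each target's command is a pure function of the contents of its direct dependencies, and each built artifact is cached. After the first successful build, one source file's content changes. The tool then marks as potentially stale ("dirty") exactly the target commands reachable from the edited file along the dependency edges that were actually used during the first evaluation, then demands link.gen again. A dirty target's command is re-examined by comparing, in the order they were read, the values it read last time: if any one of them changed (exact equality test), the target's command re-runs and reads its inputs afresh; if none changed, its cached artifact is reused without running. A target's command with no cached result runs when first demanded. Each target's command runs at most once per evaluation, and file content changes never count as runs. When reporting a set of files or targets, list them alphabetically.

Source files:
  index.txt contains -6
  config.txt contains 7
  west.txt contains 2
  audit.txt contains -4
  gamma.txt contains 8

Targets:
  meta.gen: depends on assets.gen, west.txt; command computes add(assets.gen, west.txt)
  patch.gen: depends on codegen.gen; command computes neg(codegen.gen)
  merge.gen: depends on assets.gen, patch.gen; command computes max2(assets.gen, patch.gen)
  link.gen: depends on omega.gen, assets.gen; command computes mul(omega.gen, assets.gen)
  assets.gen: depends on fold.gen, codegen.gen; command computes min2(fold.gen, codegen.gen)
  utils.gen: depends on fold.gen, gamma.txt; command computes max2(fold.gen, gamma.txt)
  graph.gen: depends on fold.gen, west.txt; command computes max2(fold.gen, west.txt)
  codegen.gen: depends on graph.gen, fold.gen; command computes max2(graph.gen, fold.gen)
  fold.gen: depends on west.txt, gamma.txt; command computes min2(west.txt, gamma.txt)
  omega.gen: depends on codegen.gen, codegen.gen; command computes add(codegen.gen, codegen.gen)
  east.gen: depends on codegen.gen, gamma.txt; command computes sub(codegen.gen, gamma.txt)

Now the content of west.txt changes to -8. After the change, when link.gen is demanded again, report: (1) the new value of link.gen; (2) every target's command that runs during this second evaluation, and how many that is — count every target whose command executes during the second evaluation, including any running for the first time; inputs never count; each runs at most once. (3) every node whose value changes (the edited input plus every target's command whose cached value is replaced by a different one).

First evaluation (everything demanded from the output):
  fold.gen = min2(2, 8) = 2
  graph.gen = max2(2, 2) = 2
  codegen.gen = max2(2, 2) = 2
  assets.gen = min2(2, 2) = 2
  omega.gen = add(2, 2) = 4
  link.gen = mul(4, 2) = 8

Propagation after the edit:
  fold.gen: runs — west.txt 2->-8; result -8.
  graph.gen: runs — fold.gen 2->-8; west.txt 2->-8; result -8.
  codegen.gen: runs — graph.gen 2->-8; fold.gen 2->-8; result -8.
  assets.gen: runs — fold.gen 2->-8; codegen.gen 2->-8; result -8.
  omega.gen: runs — codegen.gen 2->-8; codegen.gen 2->-8; result -16.
  link.gen: runs — omega.gen 4->-16; assets.gen 2->-8; result 128.

New value of link.gen: 128.
Target commands that run: assets.gen, codegen.gen, fold.gen, graph.gen, link.gen, omega.gen — 6 in total.
Values that change: assets.gen, codegen.gen, fold.gen, graph.gen, link.gen, omega.gen, west.txt.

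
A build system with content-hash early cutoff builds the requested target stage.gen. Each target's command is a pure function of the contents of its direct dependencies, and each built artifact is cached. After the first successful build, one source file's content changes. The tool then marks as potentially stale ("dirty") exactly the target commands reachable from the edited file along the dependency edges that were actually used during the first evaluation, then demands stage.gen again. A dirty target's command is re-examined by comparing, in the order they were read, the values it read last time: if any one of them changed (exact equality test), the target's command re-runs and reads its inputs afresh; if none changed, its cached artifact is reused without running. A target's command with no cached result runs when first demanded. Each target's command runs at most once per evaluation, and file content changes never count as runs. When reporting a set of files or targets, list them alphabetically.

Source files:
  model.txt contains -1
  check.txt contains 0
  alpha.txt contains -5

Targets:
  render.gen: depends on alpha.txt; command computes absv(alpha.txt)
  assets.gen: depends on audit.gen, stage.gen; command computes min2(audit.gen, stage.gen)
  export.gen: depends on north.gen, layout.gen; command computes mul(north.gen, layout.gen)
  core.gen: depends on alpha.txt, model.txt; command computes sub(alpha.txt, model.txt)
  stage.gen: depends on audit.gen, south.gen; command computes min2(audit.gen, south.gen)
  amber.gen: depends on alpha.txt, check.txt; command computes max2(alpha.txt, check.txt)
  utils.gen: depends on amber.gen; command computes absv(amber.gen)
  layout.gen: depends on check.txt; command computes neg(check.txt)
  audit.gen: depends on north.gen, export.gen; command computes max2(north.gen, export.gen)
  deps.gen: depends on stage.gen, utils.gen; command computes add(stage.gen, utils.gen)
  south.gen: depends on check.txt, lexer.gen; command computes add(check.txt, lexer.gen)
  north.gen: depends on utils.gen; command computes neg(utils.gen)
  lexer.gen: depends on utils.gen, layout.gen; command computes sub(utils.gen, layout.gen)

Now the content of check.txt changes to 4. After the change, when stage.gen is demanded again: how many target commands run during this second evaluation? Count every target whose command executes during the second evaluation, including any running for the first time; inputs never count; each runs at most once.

Target commands that run: amber.gen, audit.gen, export.gen, layout.gen, lexer.gen, north.gen, south.gen, stage.gen, utils.gen — 9 in total.

First evaluation (everything demanded from the output):
  amber.gen = max2(-5, 0) = 0
  layout.gen = neg(0) = 0
  utils.gen = absv(0) = 0
  lexer.gen = sub(0, 0) = 0
  north.gen = neg(0) = 0
  export.gen = mul(0, 0) = 0
  audit.gen = max2(0, 0) = 0
  south.gen = add(0, 0) = 0
  stage.gen = min2(0, 0) = 0

Propagation after the edit:
  amber.gen: runs — check.txt 0->4; result 4.
  layout.gen: runs — check.txt 0->4; result -4.
  utils.gen: runs — amber.gen 0->4; result 4.
  lexer.gen: runs — utils.gen 0->4; layout.gen 0->-4; result 8.
  north.gen: runs — utils.gen 0->4; result -4.
  export.gen: runs — north.gen 0->-4; layout.gen 0->-4; result 16.
  audit.gen: runs — north.gen 0->-4; export.gen 0->16; result 16.
  south.gen: runs — check.txt 0->4; lexer.gen 0->8; result 12.
  stage.gen: runs — audit.gen 0->16; south.gen 0->12; result 12.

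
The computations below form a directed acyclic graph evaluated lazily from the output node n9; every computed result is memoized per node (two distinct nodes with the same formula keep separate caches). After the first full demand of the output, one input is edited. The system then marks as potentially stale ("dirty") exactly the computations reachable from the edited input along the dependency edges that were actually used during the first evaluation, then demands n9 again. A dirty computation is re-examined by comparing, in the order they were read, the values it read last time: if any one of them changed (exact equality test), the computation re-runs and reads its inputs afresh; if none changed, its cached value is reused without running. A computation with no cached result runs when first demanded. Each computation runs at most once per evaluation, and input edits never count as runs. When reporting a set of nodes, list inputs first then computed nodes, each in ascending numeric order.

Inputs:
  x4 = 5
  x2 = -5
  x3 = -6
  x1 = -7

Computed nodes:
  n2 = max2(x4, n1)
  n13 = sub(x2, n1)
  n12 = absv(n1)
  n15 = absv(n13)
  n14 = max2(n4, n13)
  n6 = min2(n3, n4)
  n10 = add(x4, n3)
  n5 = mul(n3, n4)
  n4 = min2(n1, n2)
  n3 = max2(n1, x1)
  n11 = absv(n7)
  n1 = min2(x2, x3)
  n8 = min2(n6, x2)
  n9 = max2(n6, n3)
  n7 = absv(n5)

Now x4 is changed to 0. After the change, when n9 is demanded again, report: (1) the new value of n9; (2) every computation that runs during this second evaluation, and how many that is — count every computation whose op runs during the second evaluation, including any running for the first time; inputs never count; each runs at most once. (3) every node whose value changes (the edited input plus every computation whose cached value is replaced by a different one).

Demanding n9 again yields -6.
2 computations run: n2, n4.
The nodes whose values change: x4, n2.
Note the absorption at n4: it re-runs yet its value is the same, leaving the output's value untouched.

First demand of the output computes:
  n1 = min2(-5, -6) = -6
  n2 = max2(5, -6) = 5
  n3 = max2(-6, -7) = -6
  n4 = min2(-6, 5) = -6
  n6 = min2(-6, -6) = -6
  n9 = max2(-6, -6) = -6

After the edit, cleaning proceeds:
  n2: a read changed (x4 5->0) — executes, giving 0.
  n4: a read changed (n2 5->0) — executes, giving -6 — identical to its old value.
  n6: dirty, but its reads are unchanged (n3 unchanged, n4 unchanged); cached -6 stands.
  n9: dirty, but its reads are unchanged (n6 unchanged, n3 unchanged); cached -6 stands.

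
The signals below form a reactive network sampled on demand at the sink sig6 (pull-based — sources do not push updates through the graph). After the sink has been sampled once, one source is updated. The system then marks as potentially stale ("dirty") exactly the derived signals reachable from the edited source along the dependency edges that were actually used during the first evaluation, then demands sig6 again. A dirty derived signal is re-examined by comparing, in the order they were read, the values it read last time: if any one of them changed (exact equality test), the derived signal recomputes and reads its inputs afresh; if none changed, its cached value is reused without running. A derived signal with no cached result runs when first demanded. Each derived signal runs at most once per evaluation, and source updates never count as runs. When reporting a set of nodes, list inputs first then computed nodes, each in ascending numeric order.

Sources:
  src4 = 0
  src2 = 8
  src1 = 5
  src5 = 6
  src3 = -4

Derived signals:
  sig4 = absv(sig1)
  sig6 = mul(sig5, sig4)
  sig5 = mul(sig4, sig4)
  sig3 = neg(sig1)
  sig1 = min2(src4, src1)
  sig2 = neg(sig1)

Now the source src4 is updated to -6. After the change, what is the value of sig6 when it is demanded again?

Initial pass — values computed on the first demand:
  sig1 = min2(0, 5) = 0
  sig4 = absv(0) = 0
  sig5 = mul(0, 0) = 0
  sig6 = mul(0, 0) = 0

Second demand — change propagation:
  sig1: re-runs because src4 0->-6; new result -6.
  sig4: re-runs because sig1 0->-6; new result 6.
  sig5: re-runs because sig4 0->6; sig4 0->6; new result 36.
  sig6: re-runs because sig5 0->36; sig4 0->6; new result 216.

sig6 now evaluates to 216.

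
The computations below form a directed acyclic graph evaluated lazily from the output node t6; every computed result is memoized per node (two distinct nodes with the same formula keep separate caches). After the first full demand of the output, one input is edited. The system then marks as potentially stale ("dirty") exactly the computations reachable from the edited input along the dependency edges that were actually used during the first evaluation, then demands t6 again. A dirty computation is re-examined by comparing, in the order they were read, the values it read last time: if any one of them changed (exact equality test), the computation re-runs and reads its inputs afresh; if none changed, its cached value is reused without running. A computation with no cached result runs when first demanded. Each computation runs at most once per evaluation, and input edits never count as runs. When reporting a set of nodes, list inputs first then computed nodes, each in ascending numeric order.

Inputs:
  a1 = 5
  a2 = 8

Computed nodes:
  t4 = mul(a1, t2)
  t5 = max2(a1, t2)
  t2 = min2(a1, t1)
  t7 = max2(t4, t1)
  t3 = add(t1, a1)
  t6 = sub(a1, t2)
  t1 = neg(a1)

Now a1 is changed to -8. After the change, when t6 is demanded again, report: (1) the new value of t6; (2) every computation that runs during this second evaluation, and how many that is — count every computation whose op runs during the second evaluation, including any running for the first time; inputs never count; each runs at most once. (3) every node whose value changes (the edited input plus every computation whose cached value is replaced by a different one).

Demanding t6 again yields 0.
3 computations run: t1, t2, t6.
The nodes whose values change: a1, t1, t2, t6.

First demand of the output computes:
  t1 = neg(5) = -5
  t2 = min2(5, -5) = -5
  t6 = sub(5, -5) = 10

After the edit, cleaning proceeds:
  t1: a read changed (a1 5->-8) — executes, giving 8.
  t2: a read changed (a1 5->-8; t1 -5->8) — executes, giving -8.
  t6: a read changed (a1 5->-8; t2 -5->-8) — executes, giving 0.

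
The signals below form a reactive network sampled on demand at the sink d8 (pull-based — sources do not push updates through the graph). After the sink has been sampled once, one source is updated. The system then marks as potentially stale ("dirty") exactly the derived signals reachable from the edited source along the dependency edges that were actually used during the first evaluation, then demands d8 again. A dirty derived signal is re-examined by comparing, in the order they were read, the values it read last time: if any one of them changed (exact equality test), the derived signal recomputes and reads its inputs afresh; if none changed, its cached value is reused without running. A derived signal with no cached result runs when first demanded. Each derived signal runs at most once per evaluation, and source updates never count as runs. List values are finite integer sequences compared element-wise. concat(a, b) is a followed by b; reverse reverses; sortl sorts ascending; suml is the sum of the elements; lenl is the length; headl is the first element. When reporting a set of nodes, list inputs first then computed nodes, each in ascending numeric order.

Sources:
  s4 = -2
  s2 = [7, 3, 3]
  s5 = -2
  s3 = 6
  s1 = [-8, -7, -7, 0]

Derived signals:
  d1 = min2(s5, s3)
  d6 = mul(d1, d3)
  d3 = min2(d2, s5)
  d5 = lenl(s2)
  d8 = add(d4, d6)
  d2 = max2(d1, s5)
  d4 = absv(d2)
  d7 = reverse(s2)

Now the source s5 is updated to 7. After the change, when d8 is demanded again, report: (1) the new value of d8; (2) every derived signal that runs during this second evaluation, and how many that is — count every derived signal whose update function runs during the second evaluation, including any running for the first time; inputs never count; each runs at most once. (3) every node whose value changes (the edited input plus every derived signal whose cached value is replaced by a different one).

d8 now evaluates to 49.
Run set: d1, d2, d3, d4, d6, d8 (6 run).
Changed values: s5, d1, d2, d3, d4, d6, d8.

Initial pass — values computed on the first demand:
  d1 = min2(-2, 6) = -2
  d2 = max2(-2, -2) = -2
  d3 = min2(-2, -2) = -2
  d4 = absv(-2) = 2
  d6 = mul(-2, -2) = 4
  d8 = add(2, 4) = 6

Second demand — change propagation:
  d1: re-runs because s5 -2->7; new result 6.
  d2: re-runs because d1 -2->6; s5 -2->7; new result 7.
  d3: re-runs because d2 -2->7; s5 -2->7; new result 7.
  d4: re-runs because d2 -2->7; new result 7.
  d6: re-runs because d1 -2->6; d3 -2->7; new result 42.
  d8: re-runs because d4 2->7; d6 4->42; new result 49.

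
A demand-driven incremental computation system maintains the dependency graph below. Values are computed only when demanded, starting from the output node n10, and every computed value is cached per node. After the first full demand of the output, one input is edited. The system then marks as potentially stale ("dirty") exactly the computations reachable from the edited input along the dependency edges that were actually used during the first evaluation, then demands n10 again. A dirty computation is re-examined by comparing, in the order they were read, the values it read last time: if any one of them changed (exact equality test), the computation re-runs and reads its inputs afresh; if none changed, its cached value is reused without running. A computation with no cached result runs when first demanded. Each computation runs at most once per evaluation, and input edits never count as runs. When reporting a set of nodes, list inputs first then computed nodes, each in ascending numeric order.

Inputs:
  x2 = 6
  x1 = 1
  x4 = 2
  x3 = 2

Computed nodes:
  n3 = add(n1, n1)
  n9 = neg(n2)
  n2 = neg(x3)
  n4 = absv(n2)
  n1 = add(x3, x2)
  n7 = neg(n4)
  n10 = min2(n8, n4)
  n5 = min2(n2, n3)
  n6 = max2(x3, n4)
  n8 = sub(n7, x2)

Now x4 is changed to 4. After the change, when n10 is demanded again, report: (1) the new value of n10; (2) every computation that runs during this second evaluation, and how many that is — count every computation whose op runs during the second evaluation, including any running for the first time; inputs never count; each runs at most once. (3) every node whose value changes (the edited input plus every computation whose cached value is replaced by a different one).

New value of n10: -8.
Computations that run: none — 0 in total.
Values that change: x4.
Key observation: x4 is never demanded by the output, so the edit triggers no recomputation at all.

First evaluation (everything demanded from the output):
  n2 = neg(2) = -2
  n4 = absv(-2) = 2
  n7 = neg(2) = -2
  n8 = sub(-2, 6) = -8
  n10 = min2(-8, 2) = -8

Propagation after the edit:
  x4 feeds no computation that the output demands — nothing is marked dirty and nothing runs.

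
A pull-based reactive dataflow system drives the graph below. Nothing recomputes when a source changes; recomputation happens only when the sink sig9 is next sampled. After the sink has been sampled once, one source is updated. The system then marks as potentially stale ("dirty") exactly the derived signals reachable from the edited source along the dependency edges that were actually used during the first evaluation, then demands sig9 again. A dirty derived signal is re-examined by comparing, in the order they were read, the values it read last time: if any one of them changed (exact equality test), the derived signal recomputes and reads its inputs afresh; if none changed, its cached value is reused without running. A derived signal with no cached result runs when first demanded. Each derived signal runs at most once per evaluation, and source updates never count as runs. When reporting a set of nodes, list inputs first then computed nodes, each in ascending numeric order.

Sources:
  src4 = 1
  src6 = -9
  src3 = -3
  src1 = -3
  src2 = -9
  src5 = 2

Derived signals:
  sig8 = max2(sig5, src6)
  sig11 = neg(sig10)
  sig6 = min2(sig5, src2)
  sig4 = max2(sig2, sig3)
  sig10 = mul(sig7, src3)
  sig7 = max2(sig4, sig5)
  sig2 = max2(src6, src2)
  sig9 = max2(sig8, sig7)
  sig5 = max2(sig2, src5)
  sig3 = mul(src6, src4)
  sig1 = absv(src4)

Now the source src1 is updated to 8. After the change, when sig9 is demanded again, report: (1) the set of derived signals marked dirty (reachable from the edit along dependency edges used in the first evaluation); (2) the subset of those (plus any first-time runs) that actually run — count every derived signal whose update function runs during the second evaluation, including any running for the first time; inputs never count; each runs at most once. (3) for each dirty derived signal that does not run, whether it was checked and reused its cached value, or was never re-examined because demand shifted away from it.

First evaluation (everything demanded from the output):
  sig2 = max2(-9, -9) = -9
  sig3 = mul(-9, 1) = -9
  sig4 = max2(-9, -9) = -9
  sig5 = max2(-9, 2) = 2
  sig7 = max2(-9, 2) = 2
  sig8 = max2(2, -9) = 2
  sig9 = max2(2, 2) = 2

Propagation after the edit:
  src1 feeds no computation that the output demands — nothing is marked dirty and nothing runs.

Key observation: src1 is never demanded by the output, so the edit triggers no recomputation at all.

Marked dirty: none.
Derived signals that run: none — 0 in total.
Every dirty derived signal ran.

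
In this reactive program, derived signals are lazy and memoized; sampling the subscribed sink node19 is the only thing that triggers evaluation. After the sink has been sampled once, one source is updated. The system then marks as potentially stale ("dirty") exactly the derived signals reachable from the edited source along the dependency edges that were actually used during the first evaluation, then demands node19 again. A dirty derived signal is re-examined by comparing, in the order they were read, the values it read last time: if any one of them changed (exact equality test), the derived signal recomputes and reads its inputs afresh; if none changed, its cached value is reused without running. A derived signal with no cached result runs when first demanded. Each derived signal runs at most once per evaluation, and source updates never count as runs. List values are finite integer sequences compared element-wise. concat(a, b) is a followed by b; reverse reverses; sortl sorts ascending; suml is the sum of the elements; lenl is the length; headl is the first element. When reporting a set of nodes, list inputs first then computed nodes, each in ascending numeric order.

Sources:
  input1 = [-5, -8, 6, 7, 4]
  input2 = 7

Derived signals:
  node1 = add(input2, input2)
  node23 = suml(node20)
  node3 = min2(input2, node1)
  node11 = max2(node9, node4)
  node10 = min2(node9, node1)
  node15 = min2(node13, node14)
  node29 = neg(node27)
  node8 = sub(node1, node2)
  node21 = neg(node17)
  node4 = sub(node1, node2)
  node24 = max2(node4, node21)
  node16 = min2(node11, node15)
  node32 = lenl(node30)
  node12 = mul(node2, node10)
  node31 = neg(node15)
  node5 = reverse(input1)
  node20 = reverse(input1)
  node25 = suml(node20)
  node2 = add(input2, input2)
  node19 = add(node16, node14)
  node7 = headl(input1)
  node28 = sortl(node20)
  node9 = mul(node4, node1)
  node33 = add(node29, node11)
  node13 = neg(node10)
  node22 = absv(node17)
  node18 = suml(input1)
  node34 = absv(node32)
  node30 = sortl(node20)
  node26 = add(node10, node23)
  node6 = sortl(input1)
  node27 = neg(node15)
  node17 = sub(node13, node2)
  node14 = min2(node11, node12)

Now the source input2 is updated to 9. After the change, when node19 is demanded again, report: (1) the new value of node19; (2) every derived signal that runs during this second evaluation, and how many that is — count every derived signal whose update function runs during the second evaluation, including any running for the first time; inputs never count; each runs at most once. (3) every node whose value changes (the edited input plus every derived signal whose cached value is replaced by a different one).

First demand of the output computes:
  node1 = add(7, 7) = 14
  node2 = add(7, 7) = 14
  node4 = sub(14, 14) = 0
  node9 = mul(0, 14) = 0
  node10 = min2(0, 14) = 0
  node11 = max2(0, 0) = 0
  node12 = mul(14, 0) = 0
  node13 = neg(0) = 0
  node14 = min2(0, 0) = 0
  node15 = min2(0, 0) = 0
  node16 = min2(0, 0) = 0
  node19 = add(0, 0) = 0

After the edit, cleaning proceeds:
  node1: a read changed (input2 7->9; input2 7->9) — executes, giving 18.
  node2: a read changed (input2 7->9; input2 7->9) — executes, giving 18.
  node4: a read changed (node1 14->18; node2 14->18) — executes, giving 0 — identical to its old value.
  node9: a read changed (node1 14->18) — executes, giving 0 — identical to its old value.
  node10: a read changed (node1 14->18) — executes, giving 0 — identical to its old value.
  node11: dirty, but its reads are unchanged (node9 unchanged, node4 unchanged); cached 0 stands.
  node12: a read changed (node2 14->18) — executes, giving 0 — identical to its old value.
  node13: dirty, but its reads are unchanged (node10 unchanged); cached 0 stands.
  node14: dirty, but its reads are unchanged (node11 unchanged, node12 unchanged); cached 0 stands.
  node15: dirty, but its reads are unchanged (node13 unchanged, node14 unchanged); cached 0 stands.
  node16: dirty, but its reads are unchanged (node11 unchanged, node15 unchanged); cached 0 stands.
  node19: dirty, but its reads are unchanged (node16 unchanged, node14 unchanged); cached 0 stands.

Note where the cutoff bites: node11 is checked, finds nothing changed, and keeps its cache.

Demanding node19 again yields 0.
6 derived signals run: node1, node2, node4, node9, node10, node12.
The nodes whose values change: input2, node1, node2.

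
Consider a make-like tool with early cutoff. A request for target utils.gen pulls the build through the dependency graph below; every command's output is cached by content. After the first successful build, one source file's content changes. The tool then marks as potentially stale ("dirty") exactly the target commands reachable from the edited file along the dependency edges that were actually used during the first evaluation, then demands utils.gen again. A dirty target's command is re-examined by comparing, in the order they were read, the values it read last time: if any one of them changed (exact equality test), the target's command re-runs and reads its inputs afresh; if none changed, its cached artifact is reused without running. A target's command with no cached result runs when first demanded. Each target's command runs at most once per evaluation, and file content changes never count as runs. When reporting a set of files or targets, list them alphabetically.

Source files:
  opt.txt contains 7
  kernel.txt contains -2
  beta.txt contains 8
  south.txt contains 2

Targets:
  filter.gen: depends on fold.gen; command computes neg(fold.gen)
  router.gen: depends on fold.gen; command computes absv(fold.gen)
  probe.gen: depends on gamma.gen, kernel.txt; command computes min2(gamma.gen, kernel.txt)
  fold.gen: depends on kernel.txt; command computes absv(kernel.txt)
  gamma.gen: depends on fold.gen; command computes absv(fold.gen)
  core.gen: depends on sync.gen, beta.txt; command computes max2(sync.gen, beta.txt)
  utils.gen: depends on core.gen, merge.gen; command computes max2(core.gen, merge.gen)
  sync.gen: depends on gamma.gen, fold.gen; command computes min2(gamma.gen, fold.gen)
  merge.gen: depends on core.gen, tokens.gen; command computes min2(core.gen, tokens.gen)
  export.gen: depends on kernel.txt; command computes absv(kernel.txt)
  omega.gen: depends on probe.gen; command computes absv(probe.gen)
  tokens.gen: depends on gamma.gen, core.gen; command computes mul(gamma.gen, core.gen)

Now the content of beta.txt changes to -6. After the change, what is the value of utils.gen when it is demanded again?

Demanding utils.gen again yields 2.

First demand of the output computes:
  fold.gen = absv(-2) = 2
  gamma.gen = absv(2) = 2
  sync.gen = min2(2, 2) = 2
  core.gen = max2(2, 8) = 8
  tokens.gen = mul(2, 8) = 16
  merge.gen = min2(8, 16) = 8
  utils.gen = max2(8, 8) = 8

After the edit, cleaning proceeds:
  core.gen: a read changed (beta.txt 8->-6) — executes, giving 2.
  tokens.gen: a read changed (core.gen 8->2) — executes, giving 4.
  merge.gen: a read changed (core.gen 8->2; tokens.gen 16->4) — executes, giving 2.
  utils.gen: a read changed (core.gen 8->2; merge.gen 8->2) — executes, giving 2.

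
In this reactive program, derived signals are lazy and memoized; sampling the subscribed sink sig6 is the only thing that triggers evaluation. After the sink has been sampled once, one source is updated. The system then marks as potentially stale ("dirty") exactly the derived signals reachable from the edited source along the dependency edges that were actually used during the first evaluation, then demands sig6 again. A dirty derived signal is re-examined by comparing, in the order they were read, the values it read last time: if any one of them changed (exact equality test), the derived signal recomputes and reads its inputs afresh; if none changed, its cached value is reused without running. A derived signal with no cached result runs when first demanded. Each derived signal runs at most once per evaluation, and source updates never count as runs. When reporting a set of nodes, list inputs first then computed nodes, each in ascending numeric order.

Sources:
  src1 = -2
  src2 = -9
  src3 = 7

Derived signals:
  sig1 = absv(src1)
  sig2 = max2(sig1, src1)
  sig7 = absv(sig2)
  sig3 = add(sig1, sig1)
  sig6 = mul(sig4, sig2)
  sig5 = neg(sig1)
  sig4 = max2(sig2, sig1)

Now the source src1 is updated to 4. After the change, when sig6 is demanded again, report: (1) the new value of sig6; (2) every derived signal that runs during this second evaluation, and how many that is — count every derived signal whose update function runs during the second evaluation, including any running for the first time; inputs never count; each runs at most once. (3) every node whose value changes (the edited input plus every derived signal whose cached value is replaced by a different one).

Demanding sig6 again yields 16.
4 derived signals run: sig1, sig2, sig4, sig6.
The nodes whose values change: src1, sig1, sig2, sig4, sig6.

First demand of the output computes:
  sig1 = absv(-2) = 2
  sig2 = max2(2, -2) = 2
  sig4 = max2(2, 2) = 2
  sig6 = mul(2, 2) = 4

After the edit, cleaning proceeds:
  sig1: a read changed (src1 -2->4) — executes, giving 4.
  sig2: a read changed (sig1 2->4; src1 -2->4) — executes, giving 4.
  sig4: a read changed (sig2 2->4; sig1 2->4) — executes, giving 4.
  sig6: a read changed (sig4 2->4; sig2 2->4) — executes, giving 16.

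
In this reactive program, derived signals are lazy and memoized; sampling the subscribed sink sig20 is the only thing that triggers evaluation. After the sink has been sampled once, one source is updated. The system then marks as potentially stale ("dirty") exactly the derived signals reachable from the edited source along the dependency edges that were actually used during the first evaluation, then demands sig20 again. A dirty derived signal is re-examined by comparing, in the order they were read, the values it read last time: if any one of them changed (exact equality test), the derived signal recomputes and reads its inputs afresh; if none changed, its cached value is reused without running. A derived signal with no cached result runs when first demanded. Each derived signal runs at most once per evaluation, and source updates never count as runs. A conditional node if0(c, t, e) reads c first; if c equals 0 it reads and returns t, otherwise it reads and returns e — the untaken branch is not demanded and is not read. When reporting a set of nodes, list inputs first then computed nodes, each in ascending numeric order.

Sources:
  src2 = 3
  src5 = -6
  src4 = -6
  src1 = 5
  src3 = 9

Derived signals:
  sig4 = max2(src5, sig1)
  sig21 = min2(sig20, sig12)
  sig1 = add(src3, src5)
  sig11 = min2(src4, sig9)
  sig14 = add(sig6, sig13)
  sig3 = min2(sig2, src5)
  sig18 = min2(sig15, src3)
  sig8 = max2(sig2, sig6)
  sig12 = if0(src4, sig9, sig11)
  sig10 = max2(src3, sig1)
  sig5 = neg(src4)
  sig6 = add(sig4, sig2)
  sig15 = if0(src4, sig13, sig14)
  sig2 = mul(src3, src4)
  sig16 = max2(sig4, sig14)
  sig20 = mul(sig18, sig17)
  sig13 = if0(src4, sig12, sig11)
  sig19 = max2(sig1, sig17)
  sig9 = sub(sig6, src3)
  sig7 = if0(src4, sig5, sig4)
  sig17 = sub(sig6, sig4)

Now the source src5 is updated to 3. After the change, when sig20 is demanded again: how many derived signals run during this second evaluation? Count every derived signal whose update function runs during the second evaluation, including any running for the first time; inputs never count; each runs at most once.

11 derived signals run: sig1, sig4, sig6, sig9, sig11, sig13, sig14, sig15, sig17, sig18, sig20.

First demand of the output computes:
  sig1 = add(9, -6) = 3
  sig2 = mul(9, -6) = -54
  sig4 = max2(-6, 3) = 3
  sig6 = add(3, -54) = -51
  sig9 = sub(-51, 9) = -60
  sig11 = min2(-6, -60) = -60
  sig13 = if0(src4=-6 -> else branch sig11) = -60
  sig14 = add(-51, -60) = -111
  sig15 = if0(src4=-6 -> else branch sig14) = -111
  sig17 = sub(-51, 3) = -54
  sig18 = min2(-111, 9) = -111
  sig20 = mul(-111, -54) = 5994

After the edit, cleaning proceeds:
  sig1: a read changed (src5 -6->3) — executes, giving 12.
  sig4: a read changed (src5 -6->3; sig1 3->12) — executes, giving 12.
  sig6: a read changed (sig4 3->12) — executes, giving -42.
  sig9: a read changed (sig6 -51->-42) — executes, giving -51.
  sig11: a read changed (sig9 -60->-51) — executes, giving -51.
  sig13: a read changed (sig11 -60->-51) — executes, giving -51.
  sig14: a read changed (sig6 -51->-42; sig13 -60->-51) — executes, giving -93.
  sig15: a read changed (sig14 -111->-93) — executes, giving -93.
  sig17: a read changed (sig6 -51->-42; sig4 3->12) — executes, giving -54 — identical to its old value.
  sig18: a read changed (sig15 -111->-93) — executes, giving -93.
  sig20: a read changed (sig18 -111->-93) — executes, giving 5022.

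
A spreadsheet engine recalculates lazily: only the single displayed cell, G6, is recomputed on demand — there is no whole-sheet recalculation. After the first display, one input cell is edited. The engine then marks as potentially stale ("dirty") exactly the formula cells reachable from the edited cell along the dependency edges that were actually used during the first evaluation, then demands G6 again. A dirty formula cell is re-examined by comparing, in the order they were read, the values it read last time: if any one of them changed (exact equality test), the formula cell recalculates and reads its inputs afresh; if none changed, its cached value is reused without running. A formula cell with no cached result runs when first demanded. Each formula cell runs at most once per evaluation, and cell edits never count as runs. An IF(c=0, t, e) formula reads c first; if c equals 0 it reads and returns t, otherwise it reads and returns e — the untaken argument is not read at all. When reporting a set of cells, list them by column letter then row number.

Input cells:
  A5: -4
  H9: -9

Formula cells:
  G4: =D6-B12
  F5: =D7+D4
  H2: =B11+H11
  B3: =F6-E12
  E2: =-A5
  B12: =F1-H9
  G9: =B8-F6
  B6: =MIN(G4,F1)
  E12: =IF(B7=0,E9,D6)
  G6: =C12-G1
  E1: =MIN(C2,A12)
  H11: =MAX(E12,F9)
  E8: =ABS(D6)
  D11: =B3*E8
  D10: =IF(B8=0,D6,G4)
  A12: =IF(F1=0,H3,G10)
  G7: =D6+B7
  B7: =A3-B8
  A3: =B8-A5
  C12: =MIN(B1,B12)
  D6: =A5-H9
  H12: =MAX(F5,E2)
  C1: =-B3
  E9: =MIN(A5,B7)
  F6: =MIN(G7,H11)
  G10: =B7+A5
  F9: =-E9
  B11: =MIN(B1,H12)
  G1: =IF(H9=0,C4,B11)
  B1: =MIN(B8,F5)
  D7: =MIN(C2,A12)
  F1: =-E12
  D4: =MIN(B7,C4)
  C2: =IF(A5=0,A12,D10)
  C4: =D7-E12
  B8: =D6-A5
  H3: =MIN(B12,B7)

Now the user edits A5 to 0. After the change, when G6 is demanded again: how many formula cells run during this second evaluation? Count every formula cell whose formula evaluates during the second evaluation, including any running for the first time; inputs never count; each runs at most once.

Formula cells that run: A3, A12, B1, B7, B8, B11, B12, C2, C4, C12, D4, D6, D7, E2, E9, E12, F1, F5, G1, G6, H3, H12 — 22 in total.
Key observation: a condition flipped, so demand moved to the other branch — D10, G4, G10 are never re-examined.

First evaluation (everything demanded from the output):
  D6 = -4 - -9 = 5
  B8 = 5 - -4 = 9
  A3 = 9 - -4 = 13
  B7 = 13 - 9 = 4
  E2 = -(-4) = 4
  E12 = IF(B7=0: B7=4 -> else branch D6) = 5
  F1 = -(5) = -5
  B12 = -5 - -9 = 4
  G4 = 5 - 4 = 1
  D10 = IF(B8=0: B8=9 -> else branch G4) = 1
  G10 = 4 + -4 = 0
  A12 = IF(F1=0: F1=-5 -> else branch G10) = 0
  C2 = IF(A5=0: A5=-4 -> else branch D10) = 1
  D7 = MIN(1, 0) = 0
  C4 = 0 - 5 = -5
  D4 = MIN(4, -5) = -5
  F5 = 0 + -5 = -5
  B1 = MIN(9, -5) = -5
  C12 = MIN(-5, 4) = -5
  H12 = MAX(-5, 4) = 4
  B11 = MIN(-5, 4) = -5
  G1 = IF(H9=0: H9=-9 -> else branch B11) = -5
  G6 = -5 - -5 = 0

Propagation after the edit:
  D6: runs — A5 -4->0; result 9.
  B8: runs — D6 5->9; A5 -4->0; result 9 (same value as before).
  A3: runs — A5 -4->0; result 9.
  B7: runs — A3 13->9; result 0.
  E2: runs — A5 -4->0; result 0.
  E9: demanded for the first time — runs, produces 0.
  E12: runs — B7 4->0; D6 5->9; result 0.
  F1: runs — E12 5->0; result 0.
  B12: runs — F1 -5->0; result 9.
  G4: marked dirty but never re-examined — demand shifted away from it.
  D10: marked dirty but never re-examined — demand shifted away from it.
  G10: marked dirty but never re-examined — demand shifted away from it.
  H3: demanded for the first time — runs, produces 0.
  A12: runs — F1 -5->0; result 0 (same value as before).
  C2: runs — A5 -4->0; result 0.
  D7: runs — C2 1->0; result 0 (same value as before).
  C4: runs — E12 5->0; result 0.
  D4: runs — B7 4->0; C4 -5->0; result 0.
  F5: runs — D4 -5->0; result 0.
  B1: runs — F5 -5->0; result 0.
  C12: runs — B1 -5->0; B12 4->9; result 0.
  H12: runs — F5 -5->0; E2 4->0; result 0.
  B11: runs — B1 -5->0; H12 4->0; result 0.
  G1: runs — B11 -5->0; result 0.
  G6: runs — C12 -5->0; G1 -5->0; result 0 (same value as before).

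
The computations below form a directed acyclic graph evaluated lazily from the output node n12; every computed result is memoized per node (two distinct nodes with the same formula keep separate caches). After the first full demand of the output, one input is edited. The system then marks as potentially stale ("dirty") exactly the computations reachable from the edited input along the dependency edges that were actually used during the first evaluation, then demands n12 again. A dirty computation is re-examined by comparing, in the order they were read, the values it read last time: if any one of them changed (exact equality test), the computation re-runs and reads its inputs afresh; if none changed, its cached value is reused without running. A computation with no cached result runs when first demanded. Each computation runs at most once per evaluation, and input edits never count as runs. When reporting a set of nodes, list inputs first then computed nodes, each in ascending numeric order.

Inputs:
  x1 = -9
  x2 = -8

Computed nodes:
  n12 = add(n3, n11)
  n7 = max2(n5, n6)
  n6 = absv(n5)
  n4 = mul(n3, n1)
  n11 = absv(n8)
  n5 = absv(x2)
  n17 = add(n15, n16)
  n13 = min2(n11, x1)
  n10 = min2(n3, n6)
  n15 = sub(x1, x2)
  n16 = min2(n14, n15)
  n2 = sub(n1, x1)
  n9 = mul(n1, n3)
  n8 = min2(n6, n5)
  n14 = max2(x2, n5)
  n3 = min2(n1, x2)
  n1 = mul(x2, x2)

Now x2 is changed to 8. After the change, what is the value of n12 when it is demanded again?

First demand of the output computes:
  n1 = mul(-8, -8) = 64
  n3 = min2(64, -8) = -8
  n5 = absv(-8) = 8
  n6 = absv(8) = 8
  n8 = min2(8, 8) = 8
  n11 = absv(8) = 8
  n12 = add(-8, 8) = 0

After the edit, cleaning proceeds:
  n1: a read changed (x2 -8->8; x2 -8->8) — executes, giving 64 — identical to its old value.
  n3: a read changed (x2 -8->8) — executes, giving 8.
  n5: a read changed (x2 -8->8) — executes, giving 8 — identical to its old value.
  n6: dirty, but its reads are unchanged (n5 unchanged); cached 8 stands.
  n8: dirty, but its reads are unchanged (n6 unchanged, n5 unchanged); cached 8 stands.
  n11: dirty, but its reads are unchanged (n8 unchanged); cached 8 stands.
  n12: a read changed (n3 -8->8) — executes, giving 16.

Note where the cutoff bites: n6 is checked, finds nothing changed, and keeps its cache.

Demanding n12 again yields 16.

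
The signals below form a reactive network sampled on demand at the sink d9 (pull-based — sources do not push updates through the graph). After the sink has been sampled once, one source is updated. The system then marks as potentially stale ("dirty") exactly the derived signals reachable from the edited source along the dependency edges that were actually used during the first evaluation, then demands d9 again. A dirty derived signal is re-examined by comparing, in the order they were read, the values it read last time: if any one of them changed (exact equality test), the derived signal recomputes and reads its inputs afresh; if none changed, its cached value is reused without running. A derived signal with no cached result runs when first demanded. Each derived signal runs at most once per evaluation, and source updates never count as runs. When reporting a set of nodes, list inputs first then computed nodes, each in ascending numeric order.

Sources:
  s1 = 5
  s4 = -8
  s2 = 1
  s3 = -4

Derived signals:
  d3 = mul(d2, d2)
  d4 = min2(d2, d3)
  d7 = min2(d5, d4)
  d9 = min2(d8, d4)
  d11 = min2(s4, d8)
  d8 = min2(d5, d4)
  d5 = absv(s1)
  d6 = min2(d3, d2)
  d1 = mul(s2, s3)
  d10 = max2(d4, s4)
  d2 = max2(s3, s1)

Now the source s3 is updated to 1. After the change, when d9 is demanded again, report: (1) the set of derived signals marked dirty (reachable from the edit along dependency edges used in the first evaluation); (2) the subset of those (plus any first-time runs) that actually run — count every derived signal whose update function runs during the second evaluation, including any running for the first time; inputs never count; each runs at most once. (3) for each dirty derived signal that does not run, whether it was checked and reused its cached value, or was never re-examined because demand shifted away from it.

Dirty set: d2, d3, d4, d8, d9.
Run set: d2 (1 run).
Re-examined without running (cache reused): d3, d4, d8, d9.
The important point: d2 recomputes to an identical value, and the output ends up unchanged.

Initial pass — values computed on the first demand:
  d2 = max2(-4, 5) = 5
  d3 = mul(5, 5) = 25
  d4 = min2(5, 25) = 5
  d5 = absv(5) = 5
  d8 = min2(5, 5) = 5
  d9 = min2(5, 5) = 5

Second demand — change propagation:
  d2: re-runs because s3 -4->1; new result 5 (unchanged).
  d3: re-examined; everything it read last time is the same (d2 unchanged, d2 unchanged) — cache 25 kept, no run.
  d4: re-examined; everything it read last time is the same (d2 unchanged, d3 unchanged) — cache 5 kept, no run.
  d8: re-examined; everything it read last time is the same (d5 unchanged, d4 unchanged) — cache 5 kept, no run.
  d9: re-examined; everything it read last time is the same (d8 unchanged, d4 unchanged) — cache 5 kept, no run.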